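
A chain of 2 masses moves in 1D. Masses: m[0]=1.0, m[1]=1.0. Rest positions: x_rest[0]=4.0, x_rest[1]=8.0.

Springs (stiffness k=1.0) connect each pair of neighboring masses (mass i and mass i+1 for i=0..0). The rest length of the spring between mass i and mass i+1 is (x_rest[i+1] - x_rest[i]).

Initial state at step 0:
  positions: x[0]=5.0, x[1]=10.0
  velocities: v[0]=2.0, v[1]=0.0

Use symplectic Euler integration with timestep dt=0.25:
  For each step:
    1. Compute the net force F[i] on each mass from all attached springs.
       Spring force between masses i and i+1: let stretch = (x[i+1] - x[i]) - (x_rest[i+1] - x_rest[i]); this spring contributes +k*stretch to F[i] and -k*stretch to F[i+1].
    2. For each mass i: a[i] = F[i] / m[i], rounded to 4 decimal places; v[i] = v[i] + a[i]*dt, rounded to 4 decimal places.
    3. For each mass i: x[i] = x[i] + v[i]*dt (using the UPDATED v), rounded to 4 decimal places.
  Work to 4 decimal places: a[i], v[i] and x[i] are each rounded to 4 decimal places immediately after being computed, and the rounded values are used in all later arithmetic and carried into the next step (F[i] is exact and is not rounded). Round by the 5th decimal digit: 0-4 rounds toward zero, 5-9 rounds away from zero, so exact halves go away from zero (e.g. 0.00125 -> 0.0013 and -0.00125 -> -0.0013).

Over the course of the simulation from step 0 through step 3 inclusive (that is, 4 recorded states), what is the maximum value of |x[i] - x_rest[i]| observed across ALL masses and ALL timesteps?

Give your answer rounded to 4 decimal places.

Answer: 2.7159

Derivation:
Step 0: x=[5.0000 10.0000] v=[2.0000 0.0000]
Step 1: x=[5.5625 9.9375] v=[2.2500 -0.2500]
Step 2: x=[6.1485 9.8516] v=[2.3438 -0.3438]
Step 3: x=[6.7159 9.7842] v=[2.2696 -0.2696]
Max displacement = 2.7159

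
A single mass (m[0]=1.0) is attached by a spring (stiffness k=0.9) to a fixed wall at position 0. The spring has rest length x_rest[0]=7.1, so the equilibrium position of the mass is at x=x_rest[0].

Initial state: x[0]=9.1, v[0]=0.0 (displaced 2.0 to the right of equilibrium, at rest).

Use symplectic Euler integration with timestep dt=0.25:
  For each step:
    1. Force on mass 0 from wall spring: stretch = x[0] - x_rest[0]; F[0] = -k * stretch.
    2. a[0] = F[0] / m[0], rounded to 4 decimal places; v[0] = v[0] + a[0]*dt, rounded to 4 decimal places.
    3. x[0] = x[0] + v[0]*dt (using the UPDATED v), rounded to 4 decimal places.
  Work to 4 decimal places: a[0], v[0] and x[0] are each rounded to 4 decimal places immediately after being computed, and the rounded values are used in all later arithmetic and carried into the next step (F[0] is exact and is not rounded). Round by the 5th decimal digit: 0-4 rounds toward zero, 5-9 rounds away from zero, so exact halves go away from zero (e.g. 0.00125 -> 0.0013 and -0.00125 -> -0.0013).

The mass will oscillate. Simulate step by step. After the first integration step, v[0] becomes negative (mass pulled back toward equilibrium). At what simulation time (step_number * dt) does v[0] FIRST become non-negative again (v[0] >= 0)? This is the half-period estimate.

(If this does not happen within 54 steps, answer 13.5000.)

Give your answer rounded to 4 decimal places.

Answer: 3.5000

Derivation:
Step 0: x=[9.1000] v=[0.0000]
Step 1: x=[8.9875] v=[-0.4500]
Step 2: x=[8.7688] v=[-0.8747]
Step 3: x=[8.4563] v=[-1.2502]
Step 4: x=[8.0675] v=[-1.5554]
Step 5: x=[7.6242] v=[-1.7731]
Step 6: x=[7.1514] v=[-1.8911]
Step 7: x=[6.6757] v=[-1.9027]
Step 8: x=[6.2239] v=[-1.8072]
Step 9: x=[5.8214] v=[-1.6101]
Step 10: x=[5.4908] v=[-1.3224]
Step 11: x=[5.2507] v=[-0.9603]
Step 12: x=[5.1147] v=[-0.5442]
Step 13: x=[5.0903] v=[-0.0975]
Step 14: x=[5.1790] v=[0.3547]
First v>=0 after going negative at step 14, time=3.5000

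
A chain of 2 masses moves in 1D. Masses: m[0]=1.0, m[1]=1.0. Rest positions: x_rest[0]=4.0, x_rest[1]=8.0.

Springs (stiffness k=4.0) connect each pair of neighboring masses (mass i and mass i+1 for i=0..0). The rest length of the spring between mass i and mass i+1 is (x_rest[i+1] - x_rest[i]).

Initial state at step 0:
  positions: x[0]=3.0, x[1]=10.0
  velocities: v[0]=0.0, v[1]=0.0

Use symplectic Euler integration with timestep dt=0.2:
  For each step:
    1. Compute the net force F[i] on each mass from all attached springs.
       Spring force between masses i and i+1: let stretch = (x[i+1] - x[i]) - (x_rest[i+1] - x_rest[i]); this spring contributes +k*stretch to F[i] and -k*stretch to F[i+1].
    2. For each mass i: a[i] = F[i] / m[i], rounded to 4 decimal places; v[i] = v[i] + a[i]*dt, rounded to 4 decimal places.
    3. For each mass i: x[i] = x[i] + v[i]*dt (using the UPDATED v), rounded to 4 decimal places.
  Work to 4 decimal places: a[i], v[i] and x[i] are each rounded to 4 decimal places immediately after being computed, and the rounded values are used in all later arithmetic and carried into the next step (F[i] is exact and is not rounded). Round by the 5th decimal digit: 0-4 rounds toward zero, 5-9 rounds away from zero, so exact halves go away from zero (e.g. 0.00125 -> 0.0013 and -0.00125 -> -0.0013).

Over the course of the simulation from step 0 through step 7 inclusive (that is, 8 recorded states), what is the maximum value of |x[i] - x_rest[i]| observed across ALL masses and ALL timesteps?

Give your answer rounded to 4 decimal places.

Step 0: x=[3.0000 10.0000] v=[0.0000 0.0000]
Step 1: x=[3.4800 9.5200] v=[2.4000 -2.4000]
Step 2: x=[4.2864 8.7136] v=[4.0320 -4.0320]
Step 3: x=[5.1612 7.8388] v=[4.3738 -4.3738]
Step 4: x=[5.8244 7.1756] v=[3.3159 -3.3159]
Step 5: x=[6.0638 6.9362] v=[1.1969 -1.1969]
Step 6: x=[5.8028 7.1972] v=[-1.3052 1.3052]
Step 7: x=[5.1249 7.8751] v=[-3.3897 3.3897]
Max displacement = 2.0638

Answer: 2.0638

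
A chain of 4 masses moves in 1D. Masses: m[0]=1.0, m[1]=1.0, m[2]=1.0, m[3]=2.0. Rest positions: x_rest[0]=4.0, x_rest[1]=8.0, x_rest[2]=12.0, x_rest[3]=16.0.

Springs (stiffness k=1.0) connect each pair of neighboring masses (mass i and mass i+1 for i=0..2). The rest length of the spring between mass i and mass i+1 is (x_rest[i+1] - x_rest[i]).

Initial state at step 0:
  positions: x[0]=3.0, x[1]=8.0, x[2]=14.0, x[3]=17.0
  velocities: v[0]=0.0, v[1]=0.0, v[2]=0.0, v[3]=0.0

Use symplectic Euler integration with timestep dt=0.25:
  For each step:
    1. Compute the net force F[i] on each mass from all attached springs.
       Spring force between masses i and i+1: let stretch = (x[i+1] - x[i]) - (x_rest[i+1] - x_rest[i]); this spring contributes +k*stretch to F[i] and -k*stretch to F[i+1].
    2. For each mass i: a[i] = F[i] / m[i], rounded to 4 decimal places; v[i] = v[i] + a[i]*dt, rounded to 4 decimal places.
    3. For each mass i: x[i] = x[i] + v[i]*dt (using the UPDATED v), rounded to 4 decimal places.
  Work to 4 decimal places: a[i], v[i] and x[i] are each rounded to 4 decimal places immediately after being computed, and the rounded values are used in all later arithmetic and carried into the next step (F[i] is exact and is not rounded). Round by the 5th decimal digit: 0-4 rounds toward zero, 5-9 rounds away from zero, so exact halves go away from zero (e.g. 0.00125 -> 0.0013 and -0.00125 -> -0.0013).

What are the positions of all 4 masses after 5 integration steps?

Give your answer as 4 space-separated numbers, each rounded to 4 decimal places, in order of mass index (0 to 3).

Answer: 3.9128 8.4892 12.0793 17.2595

Derivation:
Step 0: x=[3.0000 8.0000 14.0000 17.0000] v=[0.0000 0.0000 0.0000 0.0000]
Step 1: x=[3.0625 8.0625 13.8125 17.0313] v=[0.2500 0.2500 -0.7500 0.1250]
Step 2: x=[3.1875 8.1719 13.4668 17.0870] v=[0.5000 0.4375 -1.3828 0.2227]
Step 3: x=[3.3740 8.3007 13.0164 17.1546] v=[0.7461 0.5151 -1.8015 0.2702]
Step 4: x=[3.6185 8.4163 12.5299 17.2178] v=[0.9778 0.4624 -1.9459 0.2529]
Step 5: x=[3.9128 8.4892 12.0793 17.2595] v=[1.1773 0.2914 -1.8023 0.1669]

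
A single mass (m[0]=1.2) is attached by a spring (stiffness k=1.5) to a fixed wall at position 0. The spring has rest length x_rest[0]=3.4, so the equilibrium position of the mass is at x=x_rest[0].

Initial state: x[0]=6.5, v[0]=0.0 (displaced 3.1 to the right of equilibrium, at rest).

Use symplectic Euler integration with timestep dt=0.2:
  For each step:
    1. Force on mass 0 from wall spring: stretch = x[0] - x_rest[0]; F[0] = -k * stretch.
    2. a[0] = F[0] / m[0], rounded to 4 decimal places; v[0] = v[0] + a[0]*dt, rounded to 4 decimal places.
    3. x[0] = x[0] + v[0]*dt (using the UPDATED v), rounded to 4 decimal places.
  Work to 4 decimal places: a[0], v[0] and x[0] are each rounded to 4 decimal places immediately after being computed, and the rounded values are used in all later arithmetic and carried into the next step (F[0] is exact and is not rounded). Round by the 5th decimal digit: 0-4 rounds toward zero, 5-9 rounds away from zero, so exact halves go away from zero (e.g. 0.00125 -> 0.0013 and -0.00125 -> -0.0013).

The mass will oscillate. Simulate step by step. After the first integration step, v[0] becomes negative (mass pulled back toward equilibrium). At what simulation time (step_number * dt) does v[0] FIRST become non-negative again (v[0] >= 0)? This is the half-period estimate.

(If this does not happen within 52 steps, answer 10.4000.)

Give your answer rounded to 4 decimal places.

Answer: 3.0000

Derivation:
Step 0: x=[6.5000] v=[0.0000]
Step 1: x=[6.3450] v=[-0.7750]
Step 2: x=[6.0427] v=[-1.5113]
Step 3: x=[5.6083] v=[-2.1720]
Step 4: x=[5.0635] v=[-2.7241]
Step 5: x=[4.4355] v=[-3.1400]
Step 6: x=[3.7557] v=[-3.3989]
Step 7: x=[3.0581] v=[-3.4878]
Step 8: x=[2.3776] v=[-3.4023]
Step 9: x=[1.7483] v=[-3.1467]
Step 10: x=[1.2015] v=[-2.7338]
Step 11: x=[0.7647] v=[-2.1842]
Step 12: x=[0.4596] v=[-1.5254]
Step 13: x=[0.3015] v=[-0.7903]
Step 14: x=[0.2984] v=[-0.0157]
Step 15: x=[0.4503] v=[0.7597]
First v>=0 after going negative at step 15, time=3.0000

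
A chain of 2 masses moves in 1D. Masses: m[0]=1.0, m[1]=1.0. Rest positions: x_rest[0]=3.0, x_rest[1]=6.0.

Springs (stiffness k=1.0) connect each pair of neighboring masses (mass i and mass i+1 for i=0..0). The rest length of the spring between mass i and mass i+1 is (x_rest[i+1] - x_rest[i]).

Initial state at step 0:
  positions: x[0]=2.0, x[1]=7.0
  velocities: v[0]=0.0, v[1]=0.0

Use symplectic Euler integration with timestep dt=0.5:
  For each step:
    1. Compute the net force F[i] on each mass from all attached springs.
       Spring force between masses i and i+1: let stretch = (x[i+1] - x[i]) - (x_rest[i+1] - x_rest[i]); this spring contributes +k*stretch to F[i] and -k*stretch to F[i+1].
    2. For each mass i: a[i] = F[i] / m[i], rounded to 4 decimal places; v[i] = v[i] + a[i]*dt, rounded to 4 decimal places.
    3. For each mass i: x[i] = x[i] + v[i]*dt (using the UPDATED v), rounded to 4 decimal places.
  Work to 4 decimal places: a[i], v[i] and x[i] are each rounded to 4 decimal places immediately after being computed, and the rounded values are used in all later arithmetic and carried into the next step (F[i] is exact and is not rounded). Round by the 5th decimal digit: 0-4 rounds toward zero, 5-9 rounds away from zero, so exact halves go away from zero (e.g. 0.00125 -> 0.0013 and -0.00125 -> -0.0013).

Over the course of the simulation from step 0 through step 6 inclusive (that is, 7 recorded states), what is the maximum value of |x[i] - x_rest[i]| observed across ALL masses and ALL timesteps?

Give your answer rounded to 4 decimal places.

Step 0: x=[2.0000 7.0000] v=[0.0000 0.0000]
Step 1: x=[2.5000 6.5000] v=[1.0000 -1.0000]
Step 2: x=[3.2500 5.7500] v=[1.5000 -1.5000]
Step 3: x=[3.8750 5.1250] v=[1.2500 -1.2500]
Step 4: x=[4.0625 4.9375] v=[0.3750 -0.3750]
Step 5: x=[3.7188 5.2813] v=[-0.6875 0.6875]
Step 6: x=[3.0157 5.9845] v=[-1.4063 1.4063]
Max displacement = 1.0625

Answer: 1.0625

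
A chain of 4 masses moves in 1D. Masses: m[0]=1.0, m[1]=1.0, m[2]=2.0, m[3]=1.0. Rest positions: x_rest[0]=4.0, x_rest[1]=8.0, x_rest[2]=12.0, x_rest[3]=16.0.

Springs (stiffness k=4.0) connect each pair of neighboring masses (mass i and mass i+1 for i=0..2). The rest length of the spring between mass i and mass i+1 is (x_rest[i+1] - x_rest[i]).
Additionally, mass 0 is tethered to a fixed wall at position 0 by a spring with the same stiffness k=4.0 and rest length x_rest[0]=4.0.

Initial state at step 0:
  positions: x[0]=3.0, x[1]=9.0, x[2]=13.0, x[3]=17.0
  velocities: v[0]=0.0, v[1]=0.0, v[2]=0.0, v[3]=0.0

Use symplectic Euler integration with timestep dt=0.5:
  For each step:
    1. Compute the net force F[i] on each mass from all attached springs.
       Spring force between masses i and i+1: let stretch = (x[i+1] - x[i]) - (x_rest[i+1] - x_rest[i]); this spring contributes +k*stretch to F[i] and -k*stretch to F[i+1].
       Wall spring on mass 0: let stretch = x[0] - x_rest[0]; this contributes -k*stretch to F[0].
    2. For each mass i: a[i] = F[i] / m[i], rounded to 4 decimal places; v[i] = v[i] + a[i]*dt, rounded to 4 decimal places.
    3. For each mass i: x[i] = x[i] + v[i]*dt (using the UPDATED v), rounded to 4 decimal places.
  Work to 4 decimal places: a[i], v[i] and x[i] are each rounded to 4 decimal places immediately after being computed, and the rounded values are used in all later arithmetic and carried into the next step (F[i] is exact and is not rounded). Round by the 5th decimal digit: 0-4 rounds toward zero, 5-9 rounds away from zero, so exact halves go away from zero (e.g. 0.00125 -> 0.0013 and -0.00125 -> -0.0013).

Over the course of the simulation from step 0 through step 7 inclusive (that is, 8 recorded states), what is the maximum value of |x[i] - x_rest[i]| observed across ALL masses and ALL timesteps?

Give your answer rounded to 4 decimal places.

Step 0: x=[3.0000 9.0000 13.0000 17.0000] v=[0.0000 0.0000 0.0000 0.0000]
Step 1: x=[6.0000 7.0000 13.0000 17.0000] v=[6.0000 -4.0000 0.0000 0.0000]
Step 2: x=[4.0000 10.0000 12.0000 17.0000] v=[-4.0000 6.0000 -2.0000 0.0000]
Step 3: x=[4.0000 9.0000 12.5000 16.0000] v=[0.0000 -2.0000 1.0000 -2.0000]
Step 4: x=[5.0000 6.5000 13.0000 15.5000] v=[2.0000 -5.0000 1.0000 -1.0000]
Step 5: x=[2.5000 9.0000 11.5000 16.5000] v=[-5.0000 5.0000 -3.0000 2.0000]
Step 6: x=[4.0000 7.5000 11.2500 16.5000] v=[3.0000 -3.0000 -0.5000 0.0000]
Step 7: x=[5.0000 6.2500 11.7500 15.2500] v=[2.0000 -2.5000 1.0000 -2.5000]
Max displacement = 2.0000

Answer: 2.0000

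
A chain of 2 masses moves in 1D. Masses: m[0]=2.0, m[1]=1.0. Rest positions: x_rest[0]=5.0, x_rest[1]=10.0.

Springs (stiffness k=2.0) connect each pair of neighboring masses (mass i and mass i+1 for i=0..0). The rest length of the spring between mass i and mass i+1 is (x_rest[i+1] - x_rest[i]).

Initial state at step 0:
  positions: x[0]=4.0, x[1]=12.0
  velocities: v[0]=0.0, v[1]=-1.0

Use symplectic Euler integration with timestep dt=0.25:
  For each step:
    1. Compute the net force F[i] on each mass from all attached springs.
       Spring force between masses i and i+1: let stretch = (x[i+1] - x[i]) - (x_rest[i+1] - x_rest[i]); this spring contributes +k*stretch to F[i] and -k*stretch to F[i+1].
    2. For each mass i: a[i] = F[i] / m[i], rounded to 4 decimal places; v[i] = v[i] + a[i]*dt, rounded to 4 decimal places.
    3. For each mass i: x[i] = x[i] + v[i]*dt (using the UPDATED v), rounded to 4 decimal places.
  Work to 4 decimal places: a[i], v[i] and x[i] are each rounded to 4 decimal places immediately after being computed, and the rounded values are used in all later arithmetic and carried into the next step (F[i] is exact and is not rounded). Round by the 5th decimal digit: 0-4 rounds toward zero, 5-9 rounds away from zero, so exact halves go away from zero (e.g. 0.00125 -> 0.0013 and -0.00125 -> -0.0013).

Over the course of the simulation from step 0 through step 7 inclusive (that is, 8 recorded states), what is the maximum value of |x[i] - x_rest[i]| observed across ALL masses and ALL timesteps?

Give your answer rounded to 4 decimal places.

Step 0: x=[4.0000 12.0000] v=[0.0000 -1.0000]
Step 1: x=[4.1875 11.3750] v=[0.7500 -2.5000]
Step 2: x=[4.5117 10.4766] v=[1.2969 -3.5938]
Step 3: x=[4.8962 9.4575] v=[1.5381 -4.0763]
Step 4: x=[5.2533 8.4933] v=[1.4284 -3.8570]
Step 5: x=[5.5004 7.7491] v=[0.9884 -2.9770]
Step 6: x=[5.5756 7.3488] v=[0.3006 -1.6014]
Step 7: x=[5.4491 7.3518] v=[-0.5061 0.0120]
Max displacement = 2.6512

Answer: 2.6512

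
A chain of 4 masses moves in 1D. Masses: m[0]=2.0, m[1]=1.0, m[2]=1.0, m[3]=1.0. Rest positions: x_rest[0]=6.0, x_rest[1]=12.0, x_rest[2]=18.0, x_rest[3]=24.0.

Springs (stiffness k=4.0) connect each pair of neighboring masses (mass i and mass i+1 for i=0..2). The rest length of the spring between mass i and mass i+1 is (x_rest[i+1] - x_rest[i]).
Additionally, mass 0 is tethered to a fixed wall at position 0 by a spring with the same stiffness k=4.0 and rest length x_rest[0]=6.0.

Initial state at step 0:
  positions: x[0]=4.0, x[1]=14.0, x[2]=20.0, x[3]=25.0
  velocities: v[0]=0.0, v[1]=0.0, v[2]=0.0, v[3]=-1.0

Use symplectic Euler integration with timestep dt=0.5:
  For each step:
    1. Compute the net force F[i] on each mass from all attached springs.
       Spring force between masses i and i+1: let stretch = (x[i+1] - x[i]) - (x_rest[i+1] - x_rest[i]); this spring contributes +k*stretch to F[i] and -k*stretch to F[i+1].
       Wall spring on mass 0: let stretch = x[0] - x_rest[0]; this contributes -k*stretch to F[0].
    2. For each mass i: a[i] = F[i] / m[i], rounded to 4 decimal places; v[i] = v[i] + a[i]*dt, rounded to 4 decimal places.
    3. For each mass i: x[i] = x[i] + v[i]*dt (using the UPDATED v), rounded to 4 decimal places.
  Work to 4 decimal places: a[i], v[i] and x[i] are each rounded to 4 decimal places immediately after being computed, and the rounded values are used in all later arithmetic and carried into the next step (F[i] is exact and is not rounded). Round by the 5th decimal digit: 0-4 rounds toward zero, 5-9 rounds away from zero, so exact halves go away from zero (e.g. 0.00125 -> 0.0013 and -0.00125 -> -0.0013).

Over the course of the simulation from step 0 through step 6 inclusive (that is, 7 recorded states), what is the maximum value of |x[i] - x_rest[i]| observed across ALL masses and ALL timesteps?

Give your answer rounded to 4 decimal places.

Answer: 4.5000

Derivation:
Step 0: x=[4.0000 14.0000 20.0000 25.0000] v=[0.0000 0.0000 0.0000 -1.0000]
Step 1: x=[7.0000 10.0000 19.0000 25.5000] v=[6.0000 -8.0000 -2.0000 1.0000]
Step 2: x=[8.0000 12.0000 15.5000 25.5000] v=[2.0000 4.0000 -7.0000 0.0000]
Step 3: x=[7.0000 13.5000 18.5000 21.5000] v=[-2.0000 3.0000 6.0000 -8.0000]
Step 4: x=[5.7500 13.5000 19.5000 20.5000] v=[-2.5000 0.0000 2.0000 -2.0000]
Step 5: x=[5.5000 11.7500 15.5000 24.5000] v=[-0.5000 -3.5000 -8.0000 8.0000]
Step 6: x=[5.6250 7.5000 16.7500 25.5000] v=[0.2500 -8.5000 2.5000 2.0000]
Max displacement = 4.5000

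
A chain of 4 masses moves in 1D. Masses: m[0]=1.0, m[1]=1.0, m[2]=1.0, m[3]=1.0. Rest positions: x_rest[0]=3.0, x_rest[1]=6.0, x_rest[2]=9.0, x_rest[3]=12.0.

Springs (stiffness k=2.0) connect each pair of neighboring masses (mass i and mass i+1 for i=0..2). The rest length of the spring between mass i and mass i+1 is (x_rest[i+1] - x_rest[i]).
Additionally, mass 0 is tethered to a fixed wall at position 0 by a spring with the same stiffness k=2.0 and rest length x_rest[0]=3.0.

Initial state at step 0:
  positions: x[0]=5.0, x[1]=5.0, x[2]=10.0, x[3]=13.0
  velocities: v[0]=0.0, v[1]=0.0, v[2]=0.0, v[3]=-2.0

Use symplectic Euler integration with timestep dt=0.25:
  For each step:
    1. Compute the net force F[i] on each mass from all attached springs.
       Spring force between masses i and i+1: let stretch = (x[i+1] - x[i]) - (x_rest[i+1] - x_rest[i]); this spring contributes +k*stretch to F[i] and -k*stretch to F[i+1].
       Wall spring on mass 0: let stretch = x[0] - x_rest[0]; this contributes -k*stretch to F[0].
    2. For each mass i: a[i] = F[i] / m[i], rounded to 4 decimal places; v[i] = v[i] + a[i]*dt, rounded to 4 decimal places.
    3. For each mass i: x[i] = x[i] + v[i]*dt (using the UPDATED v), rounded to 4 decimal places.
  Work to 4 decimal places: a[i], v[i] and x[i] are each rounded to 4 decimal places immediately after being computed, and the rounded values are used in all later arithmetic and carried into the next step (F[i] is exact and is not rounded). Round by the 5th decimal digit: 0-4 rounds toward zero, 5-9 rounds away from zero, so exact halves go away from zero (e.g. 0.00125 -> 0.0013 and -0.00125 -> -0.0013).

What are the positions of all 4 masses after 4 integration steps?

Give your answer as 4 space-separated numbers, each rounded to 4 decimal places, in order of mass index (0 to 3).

Answer: 1.6592 7.9678 8.6453 11.2061

Derivation:
Step 0: x=[5.0000 5.0000 10.0000 13.0000] v=[0.0000 0.0000 0.0000 -2.0000]
Step 1: x=[4.3750 5.6250 9.7500 12.5000] v=[-2.5000 2.5000 -1.0000 -2.0000]
Step 2: x=[3.3594 6.6094 9.3281 12.0313] v=[-4.0625 3.9375 -1.6875 -1.8750]
Step 3: x=[2.3301 7.5274 8.9043 11.5997] v=[-4.1172 3.6719 -1.6953 -1.7266]
Step 4: x=[1.6592 7.9678 8.6453 11.2061] v=[-2.6836 1.7617 -1.0361 -1.5743]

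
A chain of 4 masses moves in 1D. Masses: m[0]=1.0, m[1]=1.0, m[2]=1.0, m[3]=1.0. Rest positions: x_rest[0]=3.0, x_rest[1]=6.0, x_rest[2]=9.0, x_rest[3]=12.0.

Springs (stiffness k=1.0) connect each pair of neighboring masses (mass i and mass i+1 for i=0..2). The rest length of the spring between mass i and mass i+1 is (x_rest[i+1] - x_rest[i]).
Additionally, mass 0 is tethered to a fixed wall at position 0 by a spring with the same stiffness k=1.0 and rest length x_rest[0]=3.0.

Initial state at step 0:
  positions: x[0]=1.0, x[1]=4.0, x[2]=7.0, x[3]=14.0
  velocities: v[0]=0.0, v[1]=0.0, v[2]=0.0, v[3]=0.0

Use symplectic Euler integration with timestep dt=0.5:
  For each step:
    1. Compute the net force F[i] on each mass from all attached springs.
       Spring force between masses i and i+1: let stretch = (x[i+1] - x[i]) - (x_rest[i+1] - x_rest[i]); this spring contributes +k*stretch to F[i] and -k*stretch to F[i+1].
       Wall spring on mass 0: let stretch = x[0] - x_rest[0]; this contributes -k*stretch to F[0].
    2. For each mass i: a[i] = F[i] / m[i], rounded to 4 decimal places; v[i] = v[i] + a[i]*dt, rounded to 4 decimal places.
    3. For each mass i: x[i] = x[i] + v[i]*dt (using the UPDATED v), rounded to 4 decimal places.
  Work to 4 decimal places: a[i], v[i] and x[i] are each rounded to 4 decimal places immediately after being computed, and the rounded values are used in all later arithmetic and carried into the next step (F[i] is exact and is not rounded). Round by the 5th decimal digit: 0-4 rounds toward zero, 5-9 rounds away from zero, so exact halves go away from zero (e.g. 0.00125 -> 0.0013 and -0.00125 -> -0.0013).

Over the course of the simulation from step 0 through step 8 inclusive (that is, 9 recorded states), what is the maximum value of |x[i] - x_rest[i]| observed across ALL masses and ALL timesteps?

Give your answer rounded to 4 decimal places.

Answer: 2.5788

Derivation:
Step 0: x=[1.0000 4.0000 7.0000 14.0000] v=[0.0000 0.0000 0.0000 0.0000]
Step 1: x=[1.5000 4.0000 8.0000 13.0000] v=[1.0000 0.0000 2.0000 -2.0000]
Step 2: x=[2.2500 4.3750 9.2500 11.5000] v=[1.5000 0.7500 2.5000 -3.0000]
Step 3: x=[2.9688 5.4375 9.8438 10.1875] v=[1.4375 2.1250 1.1875 -2.6250]
Step 4: x=[3.5626 6.9844 9.4219 9.5391] v=[1.1875 3.0938 -0.8438 -1.2969]
Step 5: x=[4.1212 8.2853 8.4199 9.6114] v=[1.1171 2.6017 -2.0040 0.1445]
Step 6: x=[4.6905 8.5788 7.6821 10.1358] v=[1.1386 0.5870 -1.4756 1.0488]
Step 7: x=[5.0593 7.6761 7.7819 10.7968] v=[0.7375 -1.8055 0.1996 1.3220]
Step 8: x=[4.8174 6.1456 8.6090 11.4541] v=[-0.4838 -3.0610 1.6542 1.3146]
Max displacement = 2.5788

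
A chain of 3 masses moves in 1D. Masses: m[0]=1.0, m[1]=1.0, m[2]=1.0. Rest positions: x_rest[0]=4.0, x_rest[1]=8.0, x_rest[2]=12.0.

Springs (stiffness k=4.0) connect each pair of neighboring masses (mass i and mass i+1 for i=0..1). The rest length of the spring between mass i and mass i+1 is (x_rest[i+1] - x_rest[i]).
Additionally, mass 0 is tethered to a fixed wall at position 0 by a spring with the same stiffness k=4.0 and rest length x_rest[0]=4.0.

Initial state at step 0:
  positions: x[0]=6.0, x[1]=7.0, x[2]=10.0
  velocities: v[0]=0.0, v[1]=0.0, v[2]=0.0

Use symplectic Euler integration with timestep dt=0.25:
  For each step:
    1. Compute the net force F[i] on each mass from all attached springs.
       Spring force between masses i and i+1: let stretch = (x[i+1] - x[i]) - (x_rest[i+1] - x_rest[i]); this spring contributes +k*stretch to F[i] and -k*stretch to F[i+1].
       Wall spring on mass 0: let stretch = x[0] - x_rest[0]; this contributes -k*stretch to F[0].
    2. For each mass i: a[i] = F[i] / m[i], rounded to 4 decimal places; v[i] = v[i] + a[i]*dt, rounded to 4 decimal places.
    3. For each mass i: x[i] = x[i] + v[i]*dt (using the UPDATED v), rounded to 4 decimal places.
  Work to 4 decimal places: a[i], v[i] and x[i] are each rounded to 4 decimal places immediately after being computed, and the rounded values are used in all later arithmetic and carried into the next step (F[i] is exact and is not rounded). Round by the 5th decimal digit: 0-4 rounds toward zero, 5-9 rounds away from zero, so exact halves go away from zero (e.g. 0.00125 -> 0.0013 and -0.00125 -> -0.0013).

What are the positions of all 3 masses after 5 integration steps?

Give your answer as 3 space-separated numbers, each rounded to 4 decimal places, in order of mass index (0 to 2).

Step 0: x=[6.0000 7.0000 10.0000] v=[0.0000 0.0000 0.0000]
Step 1: x=[4.7500 7.5000 10.2500] v=[-5.0000 2.0000 1.0000]
Step 2: x=[3.0000 8.0000 10.8125] v=[-7.0000 2.0000 2.2500]
Step 3: x=[1.7500 7.9531 11.6719] v=[-5.0000 -0.1875 3.4375]
Step 4: x=[1.6133 7.2852 12.6016] v=[-0.5469 -2.6718 3.7187]
Step 5: x=[2.4912 6.5284 13.2022] v=[3.5117 -3.0273 2.4023]

Answer: 2.4912 6.5284 13.2022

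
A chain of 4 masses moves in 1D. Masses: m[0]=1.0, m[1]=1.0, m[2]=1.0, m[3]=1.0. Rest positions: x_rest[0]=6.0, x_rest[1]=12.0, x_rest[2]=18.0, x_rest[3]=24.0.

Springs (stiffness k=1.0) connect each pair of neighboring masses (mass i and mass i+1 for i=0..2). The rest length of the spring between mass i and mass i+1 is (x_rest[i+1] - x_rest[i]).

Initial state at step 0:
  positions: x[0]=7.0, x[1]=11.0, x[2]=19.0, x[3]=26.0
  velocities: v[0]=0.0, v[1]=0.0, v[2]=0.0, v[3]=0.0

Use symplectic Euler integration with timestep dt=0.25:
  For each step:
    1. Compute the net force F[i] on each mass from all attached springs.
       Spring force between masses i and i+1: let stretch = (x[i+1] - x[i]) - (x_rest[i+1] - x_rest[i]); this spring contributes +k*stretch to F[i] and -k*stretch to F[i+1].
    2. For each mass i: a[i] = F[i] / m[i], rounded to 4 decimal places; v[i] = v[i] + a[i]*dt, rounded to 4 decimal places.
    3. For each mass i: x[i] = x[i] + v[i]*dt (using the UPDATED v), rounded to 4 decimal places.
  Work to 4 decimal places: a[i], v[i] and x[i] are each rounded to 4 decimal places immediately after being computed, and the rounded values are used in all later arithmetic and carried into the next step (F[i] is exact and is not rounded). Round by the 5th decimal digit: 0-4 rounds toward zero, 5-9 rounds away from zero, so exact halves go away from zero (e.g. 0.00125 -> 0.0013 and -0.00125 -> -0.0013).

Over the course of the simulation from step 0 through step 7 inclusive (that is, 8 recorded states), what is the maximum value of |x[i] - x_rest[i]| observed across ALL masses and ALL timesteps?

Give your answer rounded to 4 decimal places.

Answer: 2.0364

Derivation:
Step 0: x=[7.0000 11.0000 19.0000 26.0000] v=[0.0000 0.0000 0.0000 0.0000]
Step 1: x=[6.8750 11.2500 18.9375 25.9375] v=[-0.5000 1.0000 -0.2500 -0.2500]
Step 2: x=[6.6484 11.7070 18.8320 25.8125] v=[-0.9063 1.8281 -0.4219 -0.5000]
Step 3: x=[6.3630 12.2932 18.7175 25.6262] v=[-1.1417 2.3447 -0.4580 -0.7451]
Step 4: x=[6.0732 12.9103 18.6333 25.3831] v=[-1.1592 2.4682 -0.3369 -0.9723]
Step 5: x=[5.8357 13.4577 18.6133 25.0932] v=[-0.9499 2.1897 -0.0802 -1.1598]
Step 6: x=[5.6996 13.8510 18.6760 24.7733] v=[-0.5444 1.5731 0.2509 -1.2798]
Step 7: x=[5.6980 14.0364 18.8183 24.4473] v=[-0.0066 0.7415 0.5690 -1.3041]
Max displacement = 2.0364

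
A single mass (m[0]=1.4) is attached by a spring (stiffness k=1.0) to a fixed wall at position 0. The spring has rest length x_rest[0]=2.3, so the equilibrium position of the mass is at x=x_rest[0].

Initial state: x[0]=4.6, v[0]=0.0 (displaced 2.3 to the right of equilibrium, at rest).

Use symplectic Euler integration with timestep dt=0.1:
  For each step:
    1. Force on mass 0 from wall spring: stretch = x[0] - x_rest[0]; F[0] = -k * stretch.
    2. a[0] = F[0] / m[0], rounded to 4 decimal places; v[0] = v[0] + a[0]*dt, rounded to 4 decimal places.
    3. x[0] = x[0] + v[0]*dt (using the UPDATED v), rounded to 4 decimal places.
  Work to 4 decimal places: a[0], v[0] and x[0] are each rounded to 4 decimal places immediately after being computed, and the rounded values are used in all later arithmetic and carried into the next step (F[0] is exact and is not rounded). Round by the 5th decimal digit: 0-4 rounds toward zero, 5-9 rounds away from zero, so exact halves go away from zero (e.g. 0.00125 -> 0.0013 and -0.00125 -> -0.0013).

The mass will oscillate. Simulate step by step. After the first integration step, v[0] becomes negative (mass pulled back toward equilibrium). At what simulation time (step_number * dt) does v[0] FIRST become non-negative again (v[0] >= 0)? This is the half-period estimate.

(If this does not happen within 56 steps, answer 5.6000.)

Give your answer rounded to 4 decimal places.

Answer: 3.8000

Derivation:
Step 0: x=[4.6000] v=[0.0000]
Step 1: x=[4.5836] v=[-0.1643]
Step 2: x=[4.5509] v=[-0.3274]
Step 3: x=[4.5021] v=[-0.4882]
Step 4: x=[4.4376] v=[-0.6455]
Step 5: x=[4.3578] v=[-0.7982]
Step 6: x=[4.2633] v=[-0.9452]
Step 7: x=[4.1548] v=[-1.0854]
Step 8: x=[4.0330] v=[-1.2179]
Step 9: x=[3.8988] v=[-1.3417]
Step 10: x=[3.7532] v=[-1.4559]
Step 11: x=[3.5972] v=[-1.5597]
Step 12: x=[3.4320] v=[-1.6524]
Step 13: x=[3.2587] v=[-1.7333]
Step 14: x=[3.0785] v=[-1.8018]
Step 15: x=[2.8928] v=[-1.8574]
Step 16: x=[2.7028] v=[-1.8997]
Step 17: x=[2.5100] v=[-1.9285]
Step 18: x=[2.3157] v=[-1.9435]
Step 19: x=[2.1212] v=[-1.9446]
Step 20: x=[1.9280] v=[-1.9318]
Step 21: x=[1.7375] v=[-1.9052]
Step 22: x=[1.5510] v=[-1.8650]
Step 23: x=[1.3699] v=[-1.8115]
Step 24: x=[1.1954] v=[-1.7451]
Step 25: x=[1.0288] v=[-1.6662]
Step 26: x=[0.8713] v=[-1.5754]
Step 27: x=[0.7240] v=[-1.4734]
Step 28: x=[0.5879] v=[-1.3608]
Step 29: x=[0.4641] v=[-1.2385]
Step 30: x=[0.3534] v=[-1.1074]
Step 31: x=[0.2566] v=[-0.9684]
Step 32: x=[0.1744] v=[-0.8224]
Step 33: x=[0.1073] v=[-0.6706]
Step 34: x=[0.0559] v=[-0.5140]
Step 35: x=[0.0205] v=[-0.3537]
Step 36: x=[0.0014] v=[-0.1909]
Step 37: x=[-0.0013] v=[-0.0267]
Step 38: x=[0.0125] v=[0.1377]
First v>=0 after going negative at step 38, time=3.8000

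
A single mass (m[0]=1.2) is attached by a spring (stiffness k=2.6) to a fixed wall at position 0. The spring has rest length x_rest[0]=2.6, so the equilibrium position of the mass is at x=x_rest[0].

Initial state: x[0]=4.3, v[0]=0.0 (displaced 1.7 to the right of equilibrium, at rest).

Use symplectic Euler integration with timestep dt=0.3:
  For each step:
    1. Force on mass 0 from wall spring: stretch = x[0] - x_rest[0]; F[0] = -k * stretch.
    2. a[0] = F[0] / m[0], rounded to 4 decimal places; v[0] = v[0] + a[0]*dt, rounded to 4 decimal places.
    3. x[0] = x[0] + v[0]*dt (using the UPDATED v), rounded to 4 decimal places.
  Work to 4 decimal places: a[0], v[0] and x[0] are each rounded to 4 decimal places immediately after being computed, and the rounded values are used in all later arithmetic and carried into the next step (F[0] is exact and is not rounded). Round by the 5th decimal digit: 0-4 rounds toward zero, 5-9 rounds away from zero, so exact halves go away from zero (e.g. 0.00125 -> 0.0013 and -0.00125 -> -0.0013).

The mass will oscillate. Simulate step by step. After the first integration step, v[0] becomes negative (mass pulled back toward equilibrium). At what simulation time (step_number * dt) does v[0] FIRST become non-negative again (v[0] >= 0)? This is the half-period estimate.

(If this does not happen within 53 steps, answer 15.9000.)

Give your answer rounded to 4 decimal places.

Step 0: x=[4.3000] v=[0.0000]
Step 1: x=[3.9685] v=[-1.1050]
Step 2: x=[3.3702] v=[-1.9945]
Step 3: x=[2.6217] v=[-2.4951]
Step 4: x=[1.8689] v=[-2.5092]
Step 5: x=[1.2587] v=[-2.0340]
Step 6: x=[0.9101] v=[-1.1621]
Step 7: x=[0.8910] v=[-0.0637]
Step 8: x=[1.2051] v=[1.0471]
First v>=0 after going negative at step 8, time=2.4000

Answer: 2.4000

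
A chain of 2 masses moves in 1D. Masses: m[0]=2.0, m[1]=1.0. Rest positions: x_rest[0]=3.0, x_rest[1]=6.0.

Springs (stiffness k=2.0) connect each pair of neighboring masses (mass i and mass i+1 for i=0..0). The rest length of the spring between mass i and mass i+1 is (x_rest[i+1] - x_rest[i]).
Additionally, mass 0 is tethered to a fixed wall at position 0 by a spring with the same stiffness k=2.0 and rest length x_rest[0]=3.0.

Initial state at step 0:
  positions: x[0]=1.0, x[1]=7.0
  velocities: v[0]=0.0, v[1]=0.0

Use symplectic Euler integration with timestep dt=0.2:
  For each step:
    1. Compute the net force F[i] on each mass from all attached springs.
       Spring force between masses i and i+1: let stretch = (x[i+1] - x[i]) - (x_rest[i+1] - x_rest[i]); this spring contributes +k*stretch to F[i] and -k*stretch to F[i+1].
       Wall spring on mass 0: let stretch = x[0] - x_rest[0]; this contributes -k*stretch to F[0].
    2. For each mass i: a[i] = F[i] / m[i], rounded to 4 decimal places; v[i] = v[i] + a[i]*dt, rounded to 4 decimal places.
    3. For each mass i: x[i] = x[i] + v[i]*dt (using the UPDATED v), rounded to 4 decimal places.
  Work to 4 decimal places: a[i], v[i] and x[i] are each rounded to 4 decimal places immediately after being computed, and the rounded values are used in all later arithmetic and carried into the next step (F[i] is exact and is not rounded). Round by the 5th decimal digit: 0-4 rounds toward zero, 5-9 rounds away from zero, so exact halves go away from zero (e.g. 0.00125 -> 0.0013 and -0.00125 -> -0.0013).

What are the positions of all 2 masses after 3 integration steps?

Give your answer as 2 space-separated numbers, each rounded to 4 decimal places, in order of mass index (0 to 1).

Answer: 2.0755 5.7311

Derivation:
Step 0: x=[1.0000 7.0000] v=[0.0000 0.0000]
Step 1: x=[1.2000 6.7600] v=[1.0000 -1.2000]
Step 2: x=[1.5744 6.3152] v=[1.8720 -2.2240]
Step 3: x=[2.0755 5.7311] v=[2.5053 -2.9203]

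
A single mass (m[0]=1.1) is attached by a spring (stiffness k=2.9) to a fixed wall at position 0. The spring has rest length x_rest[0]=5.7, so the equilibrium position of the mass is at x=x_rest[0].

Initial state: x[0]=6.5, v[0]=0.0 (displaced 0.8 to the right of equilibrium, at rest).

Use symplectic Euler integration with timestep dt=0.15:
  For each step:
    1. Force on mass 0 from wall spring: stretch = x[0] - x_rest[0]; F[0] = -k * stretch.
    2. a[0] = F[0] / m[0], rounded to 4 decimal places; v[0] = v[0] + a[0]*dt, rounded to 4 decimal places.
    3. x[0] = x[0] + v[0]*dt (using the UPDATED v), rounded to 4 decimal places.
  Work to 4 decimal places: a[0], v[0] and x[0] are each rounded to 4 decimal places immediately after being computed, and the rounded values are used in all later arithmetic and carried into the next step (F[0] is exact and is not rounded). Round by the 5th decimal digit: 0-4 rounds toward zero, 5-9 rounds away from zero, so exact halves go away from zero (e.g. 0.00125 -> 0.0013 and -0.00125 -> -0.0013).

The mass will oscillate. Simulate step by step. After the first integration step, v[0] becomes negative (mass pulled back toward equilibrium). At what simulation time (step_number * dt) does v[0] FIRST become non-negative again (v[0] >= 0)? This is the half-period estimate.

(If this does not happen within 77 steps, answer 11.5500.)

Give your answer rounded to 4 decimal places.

Step 0: x=[6.5000] v=[0.0000]
Step 1: x=[6.4525] v=[-0.3164]
Step 2: x=[6.3604] v=[-0.6140]
Step 3: x=[6.2291] v=[-0.8752]
Step 4: x=[6.0664] v=[-1.0844]
Step 5: x=[5.8820] v=[-1.2293]
Step 6: x=[5.6868] v=[-1.3013]
Step 7: x=[5.4924] v=[-1.2961]
Step 8: x=[5.3103] v=[-1.2140]
Step 9: x=[5.1513] v=[-1.0599]
Step 10: x=[5.0249] v=[-0.8429]
Step 11: x=[4.9385] v=[-0.5759]
Step 12: x=[4.8973] v=[-0.2748]
Step 13: x=[4.9037] v=[0.0426]
First v>=0 after going negative at step 13, time=1.9500

Answer: 1.9500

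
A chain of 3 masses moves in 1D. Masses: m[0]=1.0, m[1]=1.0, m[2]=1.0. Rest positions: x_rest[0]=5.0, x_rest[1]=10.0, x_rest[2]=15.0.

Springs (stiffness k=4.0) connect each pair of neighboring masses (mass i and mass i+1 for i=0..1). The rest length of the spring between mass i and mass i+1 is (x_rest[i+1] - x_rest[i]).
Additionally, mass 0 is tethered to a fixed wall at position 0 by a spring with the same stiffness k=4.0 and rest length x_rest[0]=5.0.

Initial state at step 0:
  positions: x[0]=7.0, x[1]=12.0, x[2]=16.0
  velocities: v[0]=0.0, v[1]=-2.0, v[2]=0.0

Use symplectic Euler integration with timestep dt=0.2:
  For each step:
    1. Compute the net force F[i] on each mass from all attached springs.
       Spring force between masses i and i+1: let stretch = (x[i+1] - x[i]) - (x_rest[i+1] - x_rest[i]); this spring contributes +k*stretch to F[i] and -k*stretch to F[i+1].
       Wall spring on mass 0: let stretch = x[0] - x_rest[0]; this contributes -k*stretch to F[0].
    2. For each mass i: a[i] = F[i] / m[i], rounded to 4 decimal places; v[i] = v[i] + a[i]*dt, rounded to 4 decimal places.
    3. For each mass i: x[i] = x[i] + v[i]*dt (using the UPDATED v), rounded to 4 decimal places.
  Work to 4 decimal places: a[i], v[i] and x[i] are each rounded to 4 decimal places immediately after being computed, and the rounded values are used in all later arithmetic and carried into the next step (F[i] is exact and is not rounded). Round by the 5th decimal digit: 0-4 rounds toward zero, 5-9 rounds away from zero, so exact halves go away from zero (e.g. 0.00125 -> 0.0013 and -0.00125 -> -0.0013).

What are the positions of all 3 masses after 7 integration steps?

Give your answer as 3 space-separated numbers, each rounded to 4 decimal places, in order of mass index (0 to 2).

Answer: 3.7008 9.4926 15.0826

Derivation:
Step 0: x=[7.0000 12.0000 16.0000] v=[0.0000 -2.0000 0.0000]
Step 1: x=[6.6800 11.4400 16.1600] v=[-1.6000 -2.8000 0.8000]
Step 2: x=[6.0528 10.8736 16.3648] v=[-3.1360 -2.8320 1.0240]
Step 3: x=[5.2285 10.4145 16.4910] v=[-4.1216 -2.2957 0.6310]
Step 4: x=[4.3974 10.0978 16.4450] v=[-4.1556 -1.5833 -0.2302]
Step 5: x=[3.7748 9.8846 16.1834] v=[-3.1132 -1.0659 -1.3080]
Step 6: x=[3.5258 9.7017 15.7140] v=[-1.2452 -0.9147 -2.3470]
Step 7: x=[3.7008 9.4926 15.0826] v=[0.8749 -1.0456 -3.1568]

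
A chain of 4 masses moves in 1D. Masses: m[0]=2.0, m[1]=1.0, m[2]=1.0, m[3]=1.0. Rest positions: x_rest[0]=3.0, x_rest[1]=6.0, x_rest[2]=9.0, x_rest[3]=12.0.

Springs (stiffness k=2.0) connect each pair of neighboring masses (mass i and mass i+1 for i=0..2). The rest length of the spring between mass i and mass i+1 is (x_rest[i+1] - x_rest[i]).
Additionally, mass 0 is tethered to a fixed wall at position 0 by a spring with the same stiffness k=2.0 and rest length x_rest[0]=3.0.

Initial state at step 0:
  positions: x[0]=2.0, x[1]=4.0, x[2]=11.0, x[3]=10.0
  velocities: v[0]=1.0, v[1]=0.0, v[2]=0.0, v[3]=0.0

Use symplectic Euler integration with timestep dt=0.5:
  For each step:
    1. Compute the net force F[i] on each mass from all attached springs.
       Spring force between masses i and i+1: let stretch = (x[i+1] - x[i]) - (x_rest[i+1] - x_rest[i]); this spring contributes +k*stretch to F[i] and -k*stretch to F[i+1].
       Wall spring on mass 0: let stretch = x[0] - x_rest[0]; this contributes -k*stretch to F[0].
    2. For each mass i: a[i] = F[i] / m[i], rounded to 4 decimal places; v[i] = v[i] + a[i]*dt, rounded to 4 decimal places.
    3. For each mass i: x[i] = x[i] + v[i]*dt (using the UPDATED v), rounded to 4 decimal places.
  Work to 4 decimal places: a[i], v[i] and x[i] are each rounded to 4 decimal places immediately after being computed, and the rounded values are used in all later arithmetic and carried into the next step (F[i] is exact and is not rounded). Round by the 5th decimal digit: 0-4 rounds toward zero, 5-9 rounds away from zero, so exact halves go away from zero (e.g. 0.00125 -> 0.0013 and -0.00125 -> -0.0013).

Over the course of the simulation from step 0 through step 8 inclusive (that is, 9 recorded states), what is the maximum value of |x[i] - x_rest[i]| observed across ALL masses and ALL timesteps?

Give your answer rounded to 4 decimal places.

Answer: 3.7500

Derivation:
Step 0: x=[2.0000 4.0000 11.0000 10.0000] v=[1.0000 0.0000 0.0000 0.0000]
Step 1: x=[2.5000 6.5000 7.0000 12.0000] v=[1.0000 5.0000 -8.0000 4.0000]
Step 2: x=[3.3750 7.2500 5.2500 13.0000] v=[1.7500 1.5000 -3.5000 2.0000]
Step 3: x=[4.3750 5.0625 8.3750 11.6250] v=[2.0000 -4.3750 6.2500 -2.7500]
Step 4: x=[4.4532 4.1875 11.4688 10.1250] v=[0.1563 -1.7500 6.1875 -3.0000]
Step 5: x=[3.3516 7.0860 10.2500 10.7969] v=[-2.2032 5.7970 -2.4376 1.3438]
Step 6: x=[2.3457 9.6993 7.7227 12.6954] v=[-2.0118 5.2266 -5.0547 3.7969]
Step 7: x=[2.5918 7.6475 8.6700 13.6075] v=[0.4922 -4.1036 1.8946 1.8242]
Step 8: x=[3.4539 3.5791 11.5748 13.5509] v=[1.7242 -8.1368 5.8096 -0.1133]
Max displacement = 3.7500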